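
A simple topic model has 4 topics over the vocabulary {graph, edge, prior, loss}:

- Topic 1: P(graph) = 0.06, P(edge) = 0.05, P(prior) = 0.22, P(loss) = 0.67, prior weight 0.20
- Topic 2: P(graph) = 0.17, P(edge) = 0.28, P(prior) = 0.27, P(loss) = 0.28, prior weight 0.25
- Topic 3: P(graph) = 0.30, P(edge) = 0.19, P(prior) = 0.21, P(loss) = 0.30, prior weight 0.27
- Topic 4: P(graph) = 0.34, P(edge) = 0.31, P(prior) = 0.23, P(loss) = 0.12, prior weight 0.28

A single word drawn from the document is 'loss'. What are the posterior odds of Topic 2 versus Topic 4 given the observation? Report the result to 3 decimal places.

The posterior odds equal the prior odds times the likelihood ratio: (w_i/w_j)·(f_i(x)/f_j(x)).
Evaluate each component's likelihood at the observed value:
  L_1 = P(loss | comp) = 0.67
  L_2 = P(loss | comp) = 0.28
  L_3 = P(loss | comp) = 0.30
  L_4 = P(loss | comp) = 0.12
0.07 / 0.0336 ≈ 2.083

2.083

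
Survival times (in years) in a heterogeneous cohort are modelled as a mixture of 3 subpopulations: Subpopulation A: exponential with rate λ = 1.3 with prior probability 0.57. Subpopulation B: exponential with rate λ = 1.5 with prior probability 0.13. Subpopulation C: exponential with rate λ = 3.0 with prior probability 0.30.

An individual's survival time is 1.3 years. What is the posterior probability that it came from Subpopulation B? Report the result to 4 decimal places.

0.1519

By Bayes' theorem, P(k | x) = P(Z=k) f_k(x) / Σ_j P(Z=j) f_j(x).
Evaluate each component's likelihood at the observed value:
  f_A = 1.3·e^(−1.3·1.3) = 1.3·e^(−1.6900) = 0.239875
  f_B = 1.5·e^(−1.5·1.3) = 1.5·e^(−1.9500) = 0.213411
  f_C = 3.0·e^(−3.0·1.3) = 3.0·e^(−3.9000) = 0.0607257
Prior × likelihood for each component:
  P(Z=A)·f_A = 0.57 × 0.239875 = 0.136729
  P(Z=B)·f_B = 0.13 × 0.213411 = 0.0277434
  P(Z=C)·f_C = 0.30 × 0.0607257 = 0.0182177
Marginal: 0.136729 + 0.0277434 + 0.0182177 = 0.18269
So the posterior for Subpopulation B is 0.0277434 / 0.18269 ≈ 0.1519.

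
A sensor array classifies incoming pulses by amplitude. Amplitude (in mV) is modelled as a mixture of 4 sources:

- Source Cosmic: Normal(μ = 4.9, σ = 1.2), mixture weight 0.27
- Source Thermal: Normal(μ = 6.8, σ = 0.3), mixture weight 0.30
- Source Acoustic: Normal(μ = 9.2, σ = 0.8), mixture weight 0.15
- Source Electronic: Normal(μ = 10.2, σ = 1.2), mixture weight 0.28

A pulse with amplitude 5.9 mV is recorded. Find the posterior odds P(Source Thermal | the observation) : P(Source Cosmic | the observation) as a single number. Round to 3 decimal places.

0.070

The posterior odds equal the prior odds times the likelihood ratio: (w_i/w_j)·(f_i(x)/f_j(x)).
Normal densities:
  f_Cosmic = (1/(1.2·√(2π)))·exp(−(5.9−4.9)²/(2·1.2²)) = 0.332452·exp(-0.34722) = 0.234927
  f_Thermal = (1/(0.3·√(2π)))·exp(−(5.9−6.8)²/(2·0.3²)) = 1.329808·exp(-4.50000) = 0.0147728
  f_Acoustic = (1/(0.8·√(2π)))·exp(−(5.9−9.2)²/(2·0.8²)) = 0.498678·exp(-8.50781) = 0.000100676
  f_Electronic = (1/(1.2·√(2π)))·exp(−(5.9−10.2)²/(2·1.2²)) = 0.332452·exp(-6.42014) = 0.000541375
0.00443185 / 0.0634302 ≈ 0.070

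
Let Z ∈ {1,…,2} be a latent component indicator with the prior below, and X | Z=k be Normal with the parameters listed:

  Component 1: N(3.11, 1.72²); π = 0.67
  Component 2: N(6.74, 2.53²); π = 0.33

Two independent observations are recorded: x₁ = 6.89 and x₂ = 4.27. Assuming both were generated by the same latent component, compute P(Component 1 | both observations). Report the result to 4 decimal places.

By Bayes' theorem, P(k | x) = π_k f_k(x) / Σ_j π_j f_j(x).
Since both observations come from the same component, the likelihood for component k is f_k(x₁)·f_k(x₂).
  L_1 = [0.0207305] × [0.184763] = 0.00383022
  L_2 = [0.157408] × [0.0979083] = 0.0154115
Weight by the priors:
  π_1·L_1 = 0.67 × 0.00383022 = 0.00256625
  π_2·L_2 = 0.33 × 0.0154115 = 0.00508581
Normaliser: 0.00256625 + 0.00508581 = 0.00765206
So the posterior for Component 1 is 0.00256625 / 0.00765206 ≈ 0.3354.

0.3354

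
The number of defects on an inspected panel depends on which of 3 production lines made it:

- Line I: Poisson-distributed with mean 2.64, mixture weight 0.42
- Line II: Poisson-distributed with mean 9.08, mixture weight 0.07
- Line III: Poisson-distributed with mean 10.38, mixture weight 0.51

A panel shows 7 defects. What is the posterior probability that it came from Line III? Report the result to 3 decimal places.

0.753

The responsibility of component k is π_k f_k(x) divided by Σ_j π_j f_j(x).
Poisson probabilities:
  p_I = e^(−2.64)·2.64^7/7! = 0.0126549
  p_II = e^(−9.08)·9.08^7/7! = 0.115021
  p_III = e^(−10.38)·10.38^7/7! = 0.0799787
Multiply by the mixture weights:
  π_I·p_I = 0.42 × 0.0126549 = 0.00531507
  π_II·p_II = 0.07 × 0.115021 = 0.00805146
  π_III·p_III = 0.51 × 0.0799787 = 0.0407891
Evidence: 0.00531507 + 0.00805146 + 0.0407891 = 0.0541557
Responsibility of Line III: 0.0407891 / 0.0541557 ≈ 0.753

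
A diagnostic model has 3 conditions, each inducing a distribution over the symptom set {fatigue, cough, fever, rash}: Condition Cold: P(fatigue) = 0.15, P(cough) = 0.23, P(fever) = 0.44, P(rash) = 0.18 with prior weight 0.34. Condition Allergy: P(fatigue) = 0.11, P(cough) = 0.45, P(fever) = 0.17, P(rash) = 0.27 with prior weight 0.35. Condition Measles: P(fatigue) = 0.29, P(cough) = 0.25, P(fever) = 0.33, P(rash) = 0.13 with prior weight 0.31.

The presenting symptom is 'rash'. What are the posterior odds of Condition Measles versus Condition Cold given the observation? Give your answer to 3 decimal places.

0.658

Only the two components matter; the odds are (P(Z=i) f_i(x)) / (P(Z=j) f_j(x)).
Categorical probabilities:
  p_Cold = P(rash | comp) = 0.18
  p_Allergy = P(rash | comp) = 0.27
  p_Measles = P(rash | comp) = 0.13
Odds = (0.31/0.34) × (0.13/0.18) = 0.911765 × 0.722222 ≈ 0.658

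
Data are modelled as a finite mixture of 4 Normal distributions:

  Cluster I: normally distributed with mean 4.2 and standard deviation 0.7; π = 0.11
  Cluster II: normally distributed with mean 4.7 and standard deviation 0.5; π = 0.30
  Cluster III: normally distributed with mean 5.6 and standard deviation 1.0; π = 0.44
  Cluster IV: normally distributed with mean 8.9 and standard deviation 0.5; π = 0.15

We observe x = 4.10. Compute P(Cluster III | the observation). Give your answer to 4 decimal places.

0.2419

The responsibility of component k is w_k f_k(x) divided by Σ_j w_j f_j(x).
Evaluate each component's likelihood at the observed value:
  f_I = 0.564132
  f_II = 0.388372
  f_III = 0.129518
  f_IV = 7.75622e-21
Multiply by the mixture weights:
  w_I·f_I = 0.11 × 0.564132 = 0.0620545
  w_II·f_II = 0.30 × 0.388372 = 0.116512
  w_III·f_III = 0.44 × 0.129518 = 0.0569877
  w_IV·f_IV = 0.15 × 7.75622e-21 = 1.16343e-21
Normaliser: 0.0620545 + 0.116512 + 0.0569877 + 1.16343e-21 = 0.235554
P(Cluster III | data) ≈ 0.2419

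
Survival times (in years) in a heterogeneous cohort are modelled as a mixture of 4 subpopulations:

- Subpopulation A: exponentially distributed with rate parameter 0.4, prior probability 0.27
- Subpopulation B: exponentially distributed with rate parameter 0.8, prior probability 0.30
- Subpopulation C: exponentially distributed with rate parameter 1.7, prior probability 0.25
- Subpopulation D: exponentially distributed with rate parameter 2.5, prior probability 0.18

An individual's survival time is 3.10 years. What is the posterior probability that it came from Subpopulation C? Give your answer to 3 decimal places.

P(component k | x) = π_k·f_k(x) / marginal(x), where marginal(x) = Σ_j π_j·f_j(x).
Exponential densities:
  L_A = 0.115754
  L_B = 0.0669946
  L_C = 0.00874414
  L_D = 0.00107686
Multiply by the mixture weights:
  π_A·L_A = 0.27 × 0.115754 = 0.0312535
  π_B·L_B = 0.30 × 0.0669946 = 0.0200984
  π_C·L_C = 0.25 × 0.00874414 = 0.00218603
  π_D·L_D = 0.18 × 0.00107686 = 0.000193834
Normaliser: 0.0312535 + 0.0200984 + 0.00218603 + 0.000193834 = 0.0537317
So the posterior for Subpopulation C is 0.00218603 / 0.0537317 ≈ 0.041.

0.041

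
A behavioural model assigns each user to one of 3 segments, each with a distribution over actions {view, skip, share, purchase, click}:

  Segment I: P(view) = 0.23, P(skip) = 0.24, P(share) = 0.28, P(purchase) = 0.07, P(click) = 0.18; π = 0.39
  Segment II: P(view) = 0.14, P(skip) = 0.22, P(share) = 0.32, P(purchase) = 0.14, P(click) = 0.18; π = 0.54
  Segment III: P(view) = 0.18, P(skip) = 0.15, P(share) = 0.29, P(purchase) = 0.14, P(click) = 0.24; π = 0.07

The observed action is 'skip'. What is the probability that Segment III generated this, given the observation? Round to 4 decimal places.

0.0471

The responsibility of component k is π_k f_k(x) divided by Σ_j π_j f_j(x).
Categorical probabilities:
  p_I = P(skip | comp) = 0.24
  p_II = P(skip | comp) = 0.22
  p_III = P(skip | comp) = 0.15
Unnormalised posteriors:
  π_I·p_I = 0.39 × 0.24 = 0.0936
  π_II·p_II = 0.54 × 0.22 = 0.1188
  π_III·p_III = 0.07 × 0.15 = 0.0105
Normaliser: 0.0936 + 0.1188 + 0.0105 = 0.2229
P(Segment III | data) ≈ 0.0471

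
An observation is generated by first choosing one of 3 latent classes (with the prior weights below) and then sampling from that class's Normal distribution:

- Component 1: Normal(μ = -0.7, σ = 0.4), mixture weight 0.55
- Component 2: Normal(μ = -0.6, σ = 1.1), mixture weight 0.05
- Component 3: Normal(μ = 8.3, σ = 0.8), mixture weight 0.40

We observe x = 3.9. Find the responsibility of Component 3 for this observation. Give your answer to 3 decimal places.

By Bayes' theorem, P(k | x) = P(Z=k) f_k(x) / Σ_j P(Z=j) f_j(x).
Component likelihoods at x = 3.9:
  f_1 = 1.91041e-29
  f_2 = 8.42251e-05
  f_3 = 1.34622e-07
Multiply by the mixture weights:
  P(Z=1)·f_1 = 0.55 × 1.91041e-29 = 1.05073e-29
  P(Z=2)·f_2 = 0.05 × 8.42251e-05 = 4.21126e-06
  P(Z=3)·f_3 = 0.40 × 1.34622e-07 = 5.38488e-08
Normaliser: 1.05073e-29 + 4.21126e-06 + 5.38488e-08 = 4.2651e-06
P(Component 3 | x) ≈ 0.013

0.013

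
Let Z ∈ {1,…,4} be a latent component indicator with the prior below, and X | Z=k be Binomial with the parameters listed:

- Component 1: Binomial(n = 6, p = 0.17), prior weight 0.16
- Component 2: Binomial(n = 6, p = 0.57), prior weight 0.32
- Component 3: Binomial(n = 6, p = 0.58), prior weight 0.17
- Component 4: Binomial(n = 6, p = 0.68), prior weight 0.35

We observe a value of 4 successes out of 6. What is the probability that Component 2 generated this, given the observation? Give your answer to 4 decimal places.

0.3591

P(component k | x) = π_k·f_k(x) / marginal(x), where marginal(x) = Σ_j π_j·f_j(x).
Component likelihoods at x = 4 successes out of 6:
  p_1 = C(6,4)·0.17^4·0.83^2 = 15·0.00083521·0.6889 = 0.00863064
  p_2 = C(6,4)·0.57^4·0.43^2 = 15·0.10556·0.1849 = 0.292771
  p_3 = C(6,4)·0.58^4·0.42^2 = 15·0.113165·0.1764 = 0.299434
  p_4 = C(6,4)·0.68^4·0.32^2 = 15·0.213814·0.1024 = 0.328418
Prior × likelihood for each component:
  π_1·p_1 = 0.16 × 0.00863064 = 0.0013809
  π_2·p_2 = 0.32 × 0.292771 = 0.0936866
  π_3·p_3 = 0.17 × 0.299434 = 0.0509039
  π_4·p_4 = 0.35 × 0.328418 = 0.114946
Normaliser: 0.0013809 + 0.0936866 + 0.0509039 + 0.114946 = 0.260918
P(Component 2 | x) ≈ 0.3591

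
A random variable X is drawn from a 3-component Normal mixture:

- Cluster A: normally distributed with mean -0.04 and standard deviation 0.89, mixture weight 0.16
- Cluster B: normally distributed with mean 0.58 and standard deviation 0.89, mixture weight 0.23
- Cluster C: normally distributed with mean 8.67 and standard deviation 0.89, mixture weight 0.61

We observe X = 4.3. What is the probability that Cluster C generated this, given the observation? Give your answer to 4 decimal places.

The responsibility of component k is P(Z=k) f_k(x) divided by Σ_j P(Z=j) f_j(x).
Normal densities:
  p_A = (1/(0.89·√(2π)))·exp(−(4.3−-0.04)²/(2·0.89²)) = 0.448250·exp(-11.88966) = 3.07543e-06
  p_B = (1/(0.89·√(2π)))·exp(−(4.3−0.58)²/(2·0.89²)) = 0.448250·exp(-8.73526) = 7.20849e-05
  p_C = (1/(0.89·√(2π)))·exp(−(4.3−8.67)²/(2·0.89²)) = 0.448250·exp(-12.05460) = 2.60779e-06
Unnormalised posteriors:
  P(Z=A)·p_A = 0.16 × 3.07543e-06 = 4.92069e-07
  P(Z=B)·p_B = 0.23 × 7.20849e-05 = 1.65795e-05
  P(Z=C)·p_C = 0.61 × 2.60779e-06 = 1.59075e-06
Marginal: 4.92069e-07 + 1.65795e-05 + 1.59075e-06 = 1.86624e-05
P(Cluster C | the observation) = 1.59075e-06 / 1.86624e-05 ≈ 0.0852

0.0852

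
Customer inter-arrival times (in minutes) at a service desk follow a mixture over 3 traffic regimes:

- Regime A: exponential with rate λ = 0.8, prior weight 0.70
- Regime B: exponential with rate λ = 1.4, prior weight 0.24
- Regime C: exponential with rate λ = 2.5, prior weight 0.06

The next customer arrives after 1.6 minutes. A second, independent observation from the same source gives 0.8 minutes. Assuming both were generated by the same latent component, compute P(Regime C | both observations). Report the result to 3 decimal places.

Posterior ∝ prior × likelihood, so P(k | x) ∝ π_k f_k(x); normalise over all components.
Since both observations come from the same component, the likelihood for component k is f_k(x₁)·f_k(x₂).
  p_A = [0.8·e^(−0.8·1.6) = 0.8·e^(−1.2800) = 0.22243] × [0.421834] = 0.0938285
  p_B = [1.4·e^(−1.4·1.6) = 1.4·e^(−2.2400) = 0.149042] × [0.456792] = 0.0680811
  p_C = [2.5·e^(−2.5·1.6) = 2.5·e^(−4.0000) = 0.0457891] × [0.338338] = 0.0154922
Prior × likelihood for each component:
  π_A·p_A = 0.70 × 0.0938285 = 0.0656799
  π_B·p_B = 0.24 × 0.0680811 = 0.0163395
  π_C·p_C = 0.06 × 0.0154922 = 0.000929532
Denominator: 0.0656799 + 0.0163395 + 0.000929532 = 0.0829489
P(Regime C | x) = 0.000929532 / 0.0829489 ≈ 0.011

0.011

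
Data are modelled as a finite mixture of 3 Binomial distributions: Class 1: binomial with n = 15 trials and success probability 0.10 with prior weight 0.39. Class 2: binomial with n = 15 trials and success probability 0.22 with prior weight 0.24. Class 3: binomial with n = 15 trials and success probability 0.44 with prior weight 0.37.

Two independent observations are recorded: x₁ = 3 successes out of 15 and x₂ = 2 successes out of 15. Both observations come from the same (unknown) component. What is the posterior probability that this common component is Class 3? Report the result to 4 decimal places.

0.0058

P(component k | x) = P(Z=k)·f_k(x) / marginal(x), where marginal(x) = Σ_j P(Z=j)·f_j(x).
Since both observations come from the same component, the likelihood for component k is f_k(x₁)·f_k(x₂).
  p_1 = [0.128505] × [0.266896] = 0.0342976
  p_2 = [0.245705] × [0.201032] = 0.0493946
  p_3 = [0.036866] × [0.0108278] = 0.000399176
Multiply by the mixture weights:
  P(Z=1)·p_1 = 0.39 × 0.0342976 = 0.0133761
  P(Z=2)·p_2 = 0.24 × 0.0493946 = 0.0118547
  P(Z=3)·p_3 = 0.37 × 0.000399176 = 0.000147695
Denominator: 0.0133761 + 0.0118547 + 0.000147695 = 0.0253784
P(Class 3 | data) ≈ 0.0058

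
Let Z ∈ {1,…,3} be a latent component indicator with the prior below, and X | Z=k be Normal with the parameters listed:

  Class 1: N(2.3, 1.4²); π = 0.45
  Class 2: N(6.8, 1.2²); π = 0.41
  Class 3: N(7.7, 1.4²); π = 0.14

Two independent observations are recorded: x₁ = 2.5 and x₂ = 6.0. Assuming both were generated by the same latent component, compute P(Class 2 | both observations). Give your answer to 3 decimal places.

Posterior ∝ prior × likelihood, so P(k | x) ∝ π_k f_k(x); normalise over all components.
Since both observations come from the same component, the likelihood for component k is f_k(x₁)·f_k(x₂).
  L_1 = [(1/(1.4·√(2π)))·exp(−(2.5−2.3)²/(2·1.4²)) = 0.284959·exp(-0.01020) = 0.282066] × [0.00867112] = 0.00244583
  L_2 = [(1/(1.2·√(2π)))·exp(−(2.5−6.8)²/(2·1.2²)) = 0.332452·exp(-6.42014) = 0.000541375] × [0.266207] = 0.000144118
  L_3 = [(1/(1.4·√(2π)))·exp(−(2.5−7.7)²/(2·1.4²)) = 0.284959·exp(-6.89796) = 0.000287764] × [0.136333] = 3.92317e-05
Weight by the priors:
  π_1·L_1 = 0.45 × 0.00244583 = 0.00110062
  π_2·L_2 = 0.41 × 0.000144118 = 5.90882e-05
  π_3·L_3 = 0.14 × 3.92317e-05 = 5.49244e-06
Normaliser: 0.00110062 + 5.90882e-05 + 5.49244e-06 = 0.0011652
Responsibility of Class 2: 5.90882e-05 / 0.0011652 ≈ 0.051

0.051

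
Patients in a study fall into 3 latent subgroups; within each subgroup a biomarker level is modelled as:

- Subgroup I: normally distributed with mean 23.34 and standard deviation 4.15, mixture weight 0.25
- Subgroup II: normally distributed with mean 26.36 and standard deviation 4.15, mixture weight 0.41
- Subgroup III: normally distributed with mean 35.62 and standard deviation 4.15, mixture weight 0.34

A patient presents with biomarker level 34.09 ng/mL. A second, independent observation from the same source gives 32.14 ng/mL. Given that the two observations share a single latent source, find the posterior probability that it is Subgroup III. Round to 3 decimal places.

0.887

P(component k | x) = π_k·f_k(x) / marginal(x), where marginal(x) = Σ_j π_j·f_j(x).
Since both observations come from the same component, the likelihood for component k is f_k(x₁)·f_k(x₂).
  f_I = [0.00335591] × [0.0101501] = 3.40629e-05
  f_II = [0.016962] × [0.0364449] = 0.000618179
  f_III = [0.0898146] × [0.0676347] = 0.00607459
Prior × likelihood for each component:
  π_I·f_I = 0.25 × 3.40629e-05 = 8.51572e-06
  π_II·f_II = 0.41 × 0.000618179 = 0.000253453
  π_III·f_III = 0.34 × 0.00607459 = 0.00206536
Denominator: 8.51572e-06 + 0.000253453 + 0.00206536 = 0.00232733
Responsibility of Subgroup III: 0.00206536 / 0.00232733 ≈ 0.887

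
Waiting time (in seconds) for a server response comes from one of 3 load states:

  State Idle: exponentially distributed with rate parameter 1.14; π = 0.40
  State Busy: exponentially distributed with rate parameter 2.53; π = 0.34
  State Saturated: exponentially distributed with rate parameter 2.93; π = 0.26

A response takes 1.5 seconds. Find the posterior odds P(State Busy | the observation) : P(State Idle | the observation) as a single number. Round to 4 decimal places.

The posterior odds equal the prior odds times the likelihood ratio: (w_i/w_j)·(f_i(x)/f_j(x)).
Component likelihoods at x = 1.5 seconds:
  p_Idle = 1.14·e^(−1.14·1.5) = 1.14·e^(−1.7100) = 0.206187
  p_Busy = 2.53·e^(−2.53·1.5) = 2.53·e^(−3.7950) = 0.0568818
  p_Saturated = 2.93·e^(−2.93·1.5) = 2.93·e^(−4.3950) = 0.0361529
Odds = (0.34/0.40) × (0.0568818/0.206187) = 0.85 × 0.275875 ≈ 0.2345

0.2345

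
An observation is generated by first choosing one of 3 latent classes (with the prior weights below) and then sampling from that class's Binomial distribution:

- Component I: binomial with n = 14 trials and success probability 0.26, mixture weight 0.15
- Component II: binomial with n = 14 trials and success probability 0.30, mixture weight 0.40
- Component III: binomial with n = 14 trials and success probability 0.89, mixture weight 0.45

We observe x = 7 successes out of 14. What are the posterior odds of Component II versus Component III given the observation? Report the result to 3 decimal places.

Only the two components matter; the odds are (π_i f_i(x)) / (π_j f_j(x)).
Binomial probabilities:
  p_I = 0.0334952
  p_II = 0.0618134
  p_III = 0.000295819
0.0247253 / 0.000133119 ≈ 185.739

185.739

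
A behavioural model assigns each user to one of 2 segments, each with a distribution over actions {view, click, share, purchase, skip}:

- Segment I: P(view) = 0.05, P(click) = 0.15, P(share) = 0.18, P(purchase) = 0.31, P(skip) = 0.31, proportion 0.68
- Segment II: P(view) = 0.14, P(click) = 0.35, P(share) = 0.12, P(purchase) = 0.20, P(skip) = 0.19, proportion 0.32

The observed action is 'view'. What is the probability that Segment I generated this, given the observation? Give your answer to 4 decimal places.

0.4315

Posterior ∝ prior × likelihood, so P(k | x) ∝ P(Z=k) f_k(x); normalise over all components.
Component likelihoods at x = 'view':
  p_I = P(view | comp) = 0.05
  p_II = P(view | comp) = 0.14
Multiply by the mixture weights:
  P(Z=I)·p_I = 0.68 × 0.05 = 0.034
  P(Z=II)·p_II = 0.32 × 0.14 = 0.0448
Marginal: 0.034 + 0.0448 = 0.0788
Responsibility of Segment I: 0.034 / 0.0788 ≈ 0.4315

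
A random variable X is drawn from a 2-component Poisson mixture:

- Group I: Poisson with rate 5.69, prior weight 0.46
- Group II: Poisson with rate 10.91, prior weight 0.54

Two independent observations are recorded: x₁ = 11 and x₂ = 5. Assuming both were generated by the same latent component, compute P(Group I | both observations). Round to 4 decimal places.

Apply Bayes' rule: the posterior for each component is proportional to its prior times its likelihood at x.
Since both observations come from the same component, the likelihood for component k is f_k(x₁)·f_k(x₂).
  f_I = [0.0171373] × [0.167975] = 0.00287864
  f_II = [0.119334] × [0.0235391] = 0.00280901
Weight by the priors:
  π_I·f_I = 0.46 × 0.00287864 = 0.00132418
  π_II·f_II = 0.54 × 0.00280901 = 0.00151687
Sum: 0.00132418 + 0.00151687 = 0.00284104
Responsibility of Group I: 0.00132418 / 0.00284104 ≈ 0.4661

0.4661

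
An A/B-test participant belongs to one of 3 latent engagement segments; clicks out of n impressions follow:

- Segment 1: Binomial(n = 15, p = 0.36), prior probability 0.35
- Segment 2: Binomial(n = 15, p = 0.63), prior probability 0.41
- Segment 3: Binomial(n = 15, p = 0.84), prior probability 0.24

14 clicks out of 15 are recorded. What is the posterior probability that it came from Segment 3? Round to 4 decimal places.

0.9342

P(component k | x) = π_k·f_k(x) / marginal(x), where marginal(x) = Σ_j π_j·f_j(x).
Binomial probabilities:
  f_1 = C(15,14)·0.36^14·0.64^1 = 15·6.14094e-07·0.64 = 5.8953e-06
  f_2 = C(15,14)·0.63^14·0.37^1 = 15·0.00155156·0.37 = 0.00861114
  f_3 = C(15,14)·0.84^14·0.16^1 = 15·0.0870783·0.16 = 0.208988
Multiply by the mixture weights:
  π_1·f_1 = 0.35 × 5.8953e-06 = 2.06336e-06
  π_2·f_2 = 0.41 × 0.00861114 = 0.00353057
  π_3·f_3 = 0.24 × 0.208988 = 0.0501571
Marginal: 2.06336e-06 + 0.00353057 + 0.0501571 = 0.0536897
So the posterior for Segment 3 is 0.0501571 / 0.0536897 ≈ 0.9342.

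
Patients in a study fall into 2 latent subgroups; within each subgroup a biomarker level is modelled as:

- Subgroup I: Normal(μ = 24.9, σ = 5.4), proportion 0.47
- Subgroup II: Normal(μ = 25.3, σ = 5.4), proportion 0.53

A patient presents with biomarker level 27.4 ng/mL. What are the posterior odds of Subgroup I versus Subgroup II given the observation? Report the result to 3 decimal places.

The posterior odds equal the prior odds times the likelihood ratio: (π_i/π_j)·(f_i(x)/f_j(x)).
Component likelihoods at x = 27.4 ng/mL:
  L_I = 0.0663704
  L_II = 0.0684977
Odds = (0.47/0.53) × (0.0663704/0.0684977) = 0.886792 × 0.968942 ≈ 0.859

0.859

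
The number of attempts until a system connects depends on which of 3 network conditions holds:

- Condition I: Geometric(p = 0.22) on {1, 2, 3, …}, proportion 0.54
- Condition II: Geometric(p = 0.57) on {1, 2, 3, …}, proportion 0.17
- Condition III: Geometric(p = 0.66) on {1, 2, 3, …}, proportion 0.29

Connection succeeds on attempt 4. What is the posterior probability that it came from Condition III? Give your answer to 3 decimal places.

0.105

Apply Bayes' rule: the posterior for each component is proportional to its prior times its likelihood at x.
Evaluate each component's likelihood at the observed value:
  p_I = 0.104401
  p_II = 0.045319
  p_III = 0.0259406
Weight by the priors:
  π_I·p_I = 0.54 × 0.104401 = 0.0563768
  π_II·p_II = 0.17 × 0.045319 = 0.00770423
  π_III·p_III = 0.29 × 0.0259406 = 0.00752279
Normaliser: 0.0563768 + 0.00770423 + 0.00752279 = 0.0716038
Responsibility of Condition III: 0.00752279 / 0.0716038 ≈ 0.105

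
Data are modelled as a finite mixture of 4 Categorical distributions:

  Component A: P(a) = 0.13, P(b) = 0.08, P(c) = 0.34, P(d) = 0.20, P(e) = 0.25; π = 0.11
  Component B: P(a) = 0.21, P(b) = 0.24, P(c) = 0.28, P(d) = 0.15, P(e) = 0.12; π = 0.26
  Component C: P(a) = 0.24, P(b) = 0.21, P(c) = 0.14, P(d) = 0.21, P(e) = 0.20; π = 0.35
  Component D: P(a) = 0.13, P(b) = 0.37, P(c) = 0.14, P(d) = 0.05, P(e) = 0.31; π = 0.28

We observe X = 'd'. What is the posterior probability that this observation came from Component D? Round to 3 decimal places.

0.094

By Bayes' theorem, P(k | x) = w_k f_k(x) / Σ_j w_j f_j(x).
Categorical probabilities:
  f_A = 0.2
  f_B = 0.15
  f_C = 0.21
  f_D = 0.05
Prior × likelihood for each component:
  w_A·f_A = 0.11 × 0.2 = 0.022
  w_B·f_B = 0.26 × 0.15 = 0.039
  w_C·f_C = 0.35 × 0.21 = 0.0735
  w_D·f_D = 0.28 × 0.05 = 0.014
Marginal: 0.022 + 0.039 + 0.0735 + 0.014 = 0.1485
So the posterior for Component D is 0.014 / 0.1485 ≈ 0.094.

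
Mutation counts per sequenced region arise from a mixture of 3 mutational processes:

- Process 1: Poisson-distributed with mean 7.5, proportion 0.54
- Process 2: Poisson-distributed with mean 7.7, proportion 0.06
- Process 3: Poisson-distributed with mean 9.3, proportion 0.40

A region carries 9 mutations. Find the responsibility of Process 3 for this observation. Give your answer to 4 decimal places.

By Bayes' theorem, P(k | x) = P(Z=k) f_k(x) / Σ_j P(Z=j) f_j(x).
Component likelihoods at x = 9 mutations:
  f_1 = e^(−7.5)·7.5^9/9! = 0.11444
  f_2 = e^(−7.7)·7.7^9/9! = 0.118737
  f_3 = e^(−9.3)·9.3^9/9! = 0.131113
Prior × likelihood for each component:
  P(Z=1)·f_1 = 0.54 × 0.11444 = 0.0617979
  P(Z=2)·f_2 = 0.06 × 0.118737 = 0.00712422
  P(Z=3)·f_3 = 0.40 × 0.131113 = 0.0524451
Evidence: 0.0617979 + 0.00712422 + 0.0524451 = 0.121367
Responsibility of Process 3: 0.0524451 / 0.121367 ≈ 0.4321

0.4321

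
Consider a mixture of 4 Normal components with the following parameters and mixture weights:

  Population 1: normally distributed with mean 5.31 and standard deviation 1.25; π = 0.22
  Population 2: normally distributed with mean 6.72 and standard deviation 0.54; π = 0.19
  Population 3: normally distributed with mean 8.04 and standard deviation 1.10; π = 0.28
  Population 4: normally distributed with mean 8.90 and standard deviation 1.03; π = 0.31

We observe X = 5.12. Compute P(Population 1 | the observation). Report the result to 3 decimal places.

0.934

By Bayes' theorem, P(k | x) = w_k f_k(x) / Σ_j w_j f_j(x).
Evaluate each component's likelihood at the observed value:
  p_1 = (1/(1.25·√(2π)))·exp(−(5.12−5.31)²/(2·1.25²)) = 0.319154·exp(-0.01155) = 0.315488
  p_2 = (1/(0.54·√(2π)))·exp(−(5.12−6.72)²/(2·0.54²)) = 0.738782·exp(-4.38957) = 0.00916533
  p_3 = (1/(1.10·√(2π)))·exp(−(5.12−8.04)²/(2·1.10²)) = 0.362675·exp(-3.52331) = 0.0106995
  p_4 = (1/(1.03·√(2π)))·exp(−(5.12−8.90)²/(2·1.03²)) = 0.387323·exp(-6.73409) = 0.000460779
Weight by the priors:
  w_1·p_1 = 0.22 × 0.315488 = 0.0694074
  w_2·p_2 = 0.19 × 0.00916533 = 0.00174141
  w_3·p_3 = 0.28 × 0.0106995 = 0.00299587
  w_4·p_4 = 0.31 × 0.000460779 = 0.000142842
Denominator: 0.0694074 + 0.00174141 + 0.00299587 + 0.000142842 = 0.0742875
P(Population 1 | 5.12) ≈ 0.934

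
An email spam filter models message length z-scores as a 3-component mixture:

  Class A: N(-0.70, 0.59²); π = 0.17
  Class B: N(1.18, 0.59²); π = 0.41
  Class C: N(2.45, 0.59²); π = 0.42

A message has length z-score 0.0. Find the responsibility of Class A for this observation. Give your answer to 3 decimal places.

0.602

The responsibility of component k is π_k f_k(x) divided by Σ_j π_j f_j(x).
Normal densities:
  p_A = (1/(0.59·√(2π)))·exp(−(0.0−-0.70)²/(2·0.59²)) = 0.676173·exp(-0.70382) = 0.334497
  p_B = (1/(0.59·√(2π)))·exp(−(0.0−1.18)²/(2·0.59²)) = 0.676173·exp(-2.00000) = 0.0915101
  p_C = (1/(0.59·√(2π)))·exp(−(0.0−2.45)²/(2·0.59²)) = 0.676173·exp(-8.62180) = 0.000121802
Prior × likelihood for each component:
  π_A·p_A = 0.17 × 0.334497 = 0.0568645
  π_B·p_B = 0.41 × 0.0915101 = 0.0375191
  π_C·p_C = 0.42 × 0.000121802 = 5.1157e-05
Normaliser: 0.0568645 + 0.0375191 + 5.1157e-05 = 0.0944348
So the posterior for Class A is 0.0568645 / 0.0944348 ≈ 0.602.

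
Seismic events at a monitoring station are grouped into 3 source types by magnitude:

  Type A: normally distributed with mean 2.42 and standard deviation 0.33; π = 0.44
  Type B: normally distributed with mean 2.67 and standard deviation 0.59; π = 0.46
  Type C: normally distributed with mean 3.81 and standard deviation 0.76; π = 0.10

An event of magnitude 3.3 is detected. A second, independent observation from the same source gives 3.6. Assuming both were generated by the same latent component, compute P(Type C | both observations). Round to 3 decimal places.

0.381

Apply Bayes' rule: the posterior for each component is proportional to its prior times its likelihood at x.
Since both observations come from the same component, the likelihood for component k is f_k(x₁)·f_k(x₂).
  L_A = [0.0345333] × [0.00202275] = 6.98522e-05
  L_B = [0.382357] × [0.195221] = 0.0746442
  L_C = [0.419095] × [0.505263] = 0.211753
Weight by the priors:
  P(Z=A)·L_A = 0.44 × 6.98522e-05 = 3.0735e-05
  P(Z=B)·L_B = 0.46 × 0.0746442 = 0.0343364
  P(Z=C)·L_C = 0.10 × 0.211753 = 0.0211753
Denominator: 3.0735e-05 + 0.0343364 + 0.0211753 = 0.0555424
So the posterior for Type C is 0.0211753 / 0.0555424 ≈ 0.381.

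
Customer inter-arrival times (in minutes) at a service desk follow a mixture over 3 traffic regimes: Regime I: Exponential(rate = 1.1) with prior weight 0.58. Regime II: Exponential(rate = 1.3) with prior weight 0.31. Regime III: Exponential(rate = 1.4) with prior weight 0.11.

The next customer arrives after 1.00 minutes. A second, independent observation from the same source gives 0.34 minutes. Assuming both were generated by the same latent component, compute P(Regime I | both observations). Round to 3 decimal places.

The responsibility of component k is w_k f_k(x) divided by Σ_j w_j f_j(x).
Since both observations come from the same component, the likelihood for component k is f_k(x₁)·f_k(x₂).
  L_I = [1.1·e^(−1.1·1.00) = 1.1·e^(−1.1000) = 0.366158] × [0.756775] = 0.277099
  L_II = [1.3·e^(−1.3·1.00) = 1.3·e^(−1.3000) = 0.354291] × [0.835575] = 0.296037
  L_III = [1.4·e^(−1.4·1.00) = 1.4·e^(−1.4000) = 0.345236] × [0.869769] = 0.300275
Unnormalised posteriors:
  w_I·L_I = 0.58 × 0.277099 = 0.160718
  w_II·L_II = 0.31 × 0.296037 = 0.0917714
  w_III·L_III = 0.11 × 0.300275 = 0.0330303
Evidence: 0.160718 + 0.0917714 + 0.0330303 = 0.285519
Responsibility of Regime I: 0.160718 / 0.285519 ≈ 0.563

0.563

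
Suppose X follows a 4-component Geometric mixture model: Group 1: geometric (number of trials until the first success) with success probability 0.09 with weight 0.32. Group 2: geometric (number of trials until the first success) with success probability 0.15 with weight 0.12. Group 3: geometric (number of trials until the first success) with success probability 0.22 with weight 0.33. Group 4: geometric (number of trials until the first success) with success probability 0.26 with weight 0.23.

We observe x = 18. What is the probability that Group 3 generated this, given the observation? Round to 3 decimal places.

0.127

P(component k | x) = π_k·f_k(x) / marginal(x), where marginal(x) = Σ_j π_j·f_j(x).
Component likelihoods at x = 18:
  L_1 = 0.09·(1−0.09)^17 = 0.09·0.201235 = 0.0181112
  L_2 = 0.15·(1−0.15)^17 = 0.15·0.0631134 = 0.00946701
  L_3 = 0.22·(1−0.22)^17 = 0.22·0.0146423 = 0.0032213
  L_4 = 0.26·(1−0.26)^17 = 0.26·0.00598328 = 0.00155565
Prior × likelihood for each component:
  π_1·L_1 = 0.32 × 0.0181112 = 0.00579557
  π_2·L_2 = 0.12 × 0.00946701 = 0.00113604
  π_3·L_3 = 0.33 × 0.0032213 = 0.00106303
  π_4·L_4 = 0.23 × 0.00155565 = 0.0003578
Denominator: 0.00579557 + 0.00113604 + 0.00106303 + 0.0003578 = 0.00835244
P(Group 3 | the observation) ≈ 0.127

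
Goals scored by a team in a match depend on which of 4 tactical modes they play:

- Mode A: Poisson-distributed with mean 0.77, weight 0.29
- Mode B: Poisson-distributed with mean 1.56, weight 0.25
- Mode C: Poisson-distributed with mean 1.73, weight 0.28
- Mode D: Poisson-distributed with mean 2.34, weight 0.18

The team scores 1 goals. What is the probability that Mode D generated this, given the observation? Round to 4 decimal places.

Posterior ∝ prior × likelihood, so P(k | x) ∝ π_k f_k(x); normalise over all components.
Component likelihoods at x = 1 goals:
  p_A = 0.35652
  p_B = 0.327812
  p_C = 0.306702
  p_D = 0.225407
Unnormalised posteriors:
  π_A·p_A = 0.29 × 0.35652 = 0.103391
  π_B·p_B = 0.25 × 0.327812 = 0.0819531
  π_C·p_C = 0.28 × 0.306702 = 0.0858766
  π_D·p_D = 0.18 × 0.225407 = 0.0405732
Normaliser: 0.103391 + 0.0819531 + 0.0858766 + 0.0405732 = 0.311794
Responsibility of Mode D: 0.0405732 / 0.311794 ≈ 0.1301

0.1301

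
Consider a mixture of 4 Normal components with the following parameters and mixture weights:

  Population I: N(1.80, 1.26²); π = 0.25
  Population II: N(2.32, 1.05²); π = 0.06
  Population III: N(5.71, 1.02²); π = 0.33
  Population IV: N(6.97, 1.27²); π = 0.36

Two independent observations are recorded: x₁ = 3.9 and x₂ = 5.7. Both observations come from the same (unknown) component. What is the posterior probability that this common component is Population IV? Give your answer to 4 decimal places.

P(component k | x) = π_k·f_k(x) / marginal(x), where marginal(x) = Σ_j π_j·f_j(x).
Since both observations come from the same component, the likelihood for component k is f_k(x₁)·f_k(x₂).
  f_I = [0.0789501] × [0.00263124] = 0.000207737
  f_II = [0.122471] × [0.00213591] = 0.000261587
  f_III = [0.0810099] × [0.391101] = 0.0316831
  f_IV = [0.0169129] × [0.190528] = 0.00322238
Unnormalised posteriors:
  π_I·f_I = 0.25 × 0.000207737 = 5.19342e-05
  π_II·f_II = 0.06 × 0.000261587 = 1.56952e-05
  π_III·f_III = 0.33 × 0.0316831 = 0.0104554
  π_IV·f_IV = 0.36 × 0.00322238 = 0.00116006
Marginal: 5.19342e-05 + 1.56952e-05 + 0.0104554 + 0.00116006 = 0.0116831
P(Population IV | x) ≈ 0.0993

0.0993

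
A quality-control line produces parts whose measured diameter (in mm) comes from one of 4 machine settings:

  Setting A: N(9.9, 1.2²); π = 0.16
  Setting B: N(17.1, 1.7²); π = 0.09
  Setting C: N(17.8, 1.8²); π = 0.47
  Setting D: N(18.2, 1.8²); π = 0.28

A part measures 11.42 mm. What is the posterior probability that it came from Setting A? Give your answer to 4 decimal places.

0.9865

The responsibility of component k is w_k f_k(x) divided by Σ_j w_j f_j(x).
Normal densities:
  f_A = 0.149049
  f_B = 0.000883785
  f_C = 0.00041457
  f_D = 0.000183993
Multiply by the mixture weights:
  w_A·f_A = 0.16 × 0.149049 = 0.0238478
  w_B·f_B = 0.09 × 0.000883785 = 7.95406e-05
  w_C·f_C = 0.47 × 0.00041457 = 0.000194848
  w_D·f_D = 0.28 × 0.000183993 = 5.1518e-05
Denominator: 0.0238478 + 7.95406e-05 + 0.000194848 + 5.1518e-05 = 0.0241737
So the posterior for Setting A is 0.0238478 / 0.0241737 ≈ 0.9865.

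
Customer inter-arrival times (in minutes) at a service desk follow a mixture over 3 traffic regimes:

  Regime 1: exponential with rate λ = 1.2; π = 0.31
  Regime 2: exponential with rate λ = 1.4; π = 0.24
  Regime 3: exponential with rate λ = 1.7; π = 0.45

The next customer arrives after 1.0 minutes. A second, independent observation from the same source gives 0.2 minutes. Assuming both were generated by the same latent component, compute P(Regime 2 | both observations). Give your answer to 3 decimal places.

0.242

The responsibility of component k is P(Z=k) f_k(x) divided by Σ_j P(Z=j) f_j(x).
Since both observations come from the same component, the likelihood for component k is f_k(x₁)·f_k(x₂).
  p_1 = [0.361433] × [0.943953] = 0.341176
  p_2 = [0.345236] × [1.0581] = 0.365293
  p_3 = [0.310562] × [1.21001] = 0.375783
Unnormalised posteriors:
  P(Z=1)·p_1 = 0.31 × 0.341176 = 0.105765
  P(Z=2)·p_2 = 0.24 × 0.365293 = 0.0876703
  P(Z=3)·p_3 = 0.45 × 0.375783 = 0.169102
Marginal: 0.105765 + 0.0876703 + 0.169102 = 0.362537
So the posterior for Regime 2 is 0.0876703 / 0.362537 ≈ 0.242.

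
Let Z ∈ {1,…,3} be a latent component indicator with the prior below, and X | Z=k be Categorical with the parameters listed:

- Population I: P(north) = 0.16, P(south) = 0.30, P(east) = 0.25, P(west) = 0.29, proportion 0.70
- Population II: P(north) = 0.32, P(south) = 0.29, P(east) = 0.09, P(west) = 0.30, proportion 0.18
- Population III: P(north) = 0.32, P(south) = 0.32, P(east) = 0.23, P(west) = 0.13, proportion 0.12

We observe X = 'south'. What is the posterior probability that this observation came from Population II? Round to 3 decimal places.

0.174

Posterior ∝ prior × likelihood, so P(k | x) ∝ π_k f_k(x); normalise over all components.
Evaluate each component's likelihood at the observed value:
  p_I = P(south | comp) = 0.30
  p_II = P(south | comp) = 0.29
  p_III = P(south | comp) = 0.32
Unnormalised posteriors:
  π_I·p_I = 0.70 × 0.3 = 0.21
  π_II·p_II = 0.18 × 0.29 = 0.0522
  π_III·p_III = 0.12 × 0.32 = 0.0384
Evidence: 0.21 + 0.0522 + 0.0384 = 0.3006
P(Population II | the observation) = 0.0522 / 0.3006 ≈ 0.174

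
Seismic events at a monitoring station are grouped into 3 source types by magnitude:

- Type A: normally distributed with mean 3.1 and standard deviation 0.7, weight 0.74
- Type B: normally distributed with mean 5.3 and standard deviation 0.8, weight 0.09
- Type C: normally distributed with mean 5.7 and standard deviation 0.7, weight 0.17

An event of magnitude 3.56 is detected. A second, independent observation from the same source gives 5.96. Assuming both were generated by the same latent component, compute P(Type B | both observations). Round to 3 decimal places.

By Bayes' theorem, P(k | x) = π_k f_k(x) / Σ_j π_j f_j(x).
Since both observations come from the same component, the likelihood for component k is f_k(x₁)·f_k(x₂).
  f_A = [0.45924] × [0.000135195] = 6.20869e-05
  f_B = [0.0468358] × [0.354833] = 0.0166189
  f_C = [0.00532509] × [0.53193] = 0.00283258
Unnormalised posteriors:
  π_A·f_A = 0.74 × 6.20869e-05 = 4.59443e-05
  π_B·f_B = 0.09 × 0.0166189 = 0.0014957
  π_C·f_C = 0.17 × 0.00283258 = 0.000481538
Sum: 4.59443e-05 + 0.0014957 + 0.000481538 = 0.00202318
P(Type B | x) ≈ 0.739

0.739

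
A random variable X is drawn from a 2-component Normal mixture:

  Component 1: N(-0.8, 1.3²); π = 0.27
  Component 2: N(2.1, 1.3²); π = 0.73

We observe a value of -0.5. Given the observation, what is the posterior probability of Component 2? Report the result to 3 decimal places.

The responsibility of component k is π_k f_k(x) divided by Σ_j π_j f_j(x).
Normal densities:
  f_1 = 0.298815
  f_2 = 0.0415315
Multiply by the mixture weights:
  π_1·f_1 = 0.27 × 0.298815 = 0.0806801
  π_2·f_2 = 0.73 × 0.0415315 = 0.030318
Denominator: 0.0806801 + 0.030318 = 0.110998
So the posterior for Component 2 is 0.030318 / 0.110998 ≈ 0.273.

0.273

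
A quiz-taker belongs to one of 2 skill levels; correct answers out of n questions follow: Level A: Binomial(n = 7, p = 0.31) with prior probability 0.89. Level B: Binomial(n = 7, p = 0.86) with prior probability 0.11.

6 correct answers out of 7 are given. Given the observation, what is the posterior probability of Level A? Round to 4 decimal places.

By Bayes' theorem, P(k | x) = π_k f_k(x) / Σ_j π_j f_j(x).
Binomial probabilities:
  f_A = C(7,6)·0.31^6·0.69^1 = 7·0.000887504·0.69 = 0.00428664
  f_B = C(7,6)·0.86^6·0.14^1 = 7·0.404567·0.14 = 0.396476
Unnormalised posteriors:
  π_A·f_A = 0.89 × 0.00428664 = 0.00381511
  π_B·f_B = 0.11 × 0.396476 = 0.0436123
Denominator: 0.00381511 + 0.0436123 = 0.0474275
P(Level A | the observation) = 0.00381511 / 0.0474275 ≈ 0.0804

0.0804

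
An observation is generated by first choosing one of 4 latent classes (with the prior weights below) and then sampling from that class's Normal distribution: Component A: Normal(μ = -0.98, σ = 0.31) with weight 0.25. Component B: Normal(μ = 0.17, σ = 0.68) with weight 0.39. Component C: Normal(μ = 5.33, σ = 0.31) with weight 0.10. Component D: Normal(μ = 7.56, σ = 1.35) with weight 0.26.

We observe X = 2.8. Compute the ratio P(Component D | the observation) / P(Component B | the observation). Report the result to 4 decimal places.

Since P(k|x) ∝ π_k f_k(x), the posterior odds are π_i f_i(x) / (π_j f_j(x)).
Evaluate each component's likelihood at the observed value:
  L_A = (1/(0.31·√(2π)))·exp(−(2.8−-0.98)²/(2·0.31²)) = 1.286911·exp(-74.34131) = 6.66081e-33
  L_B = (1/(0.68·√(2π)))·exp(−(2.8−0.17)²/(2·0.68²)) = 0.586680·exp(-7.47935) = 0.000331255
  L_C = (1/(0.31·√(2π)))·exp(−(2.8−5.33)²/(2·0.31²)) = 1.286911·exp(-33.30333) = 4.42686e-15
  L_D = (1/(1.35·√(2π)))·exp(−(2.8−7.56)²/(2·1.35²)) = 0.295513·exp(-6.21608) = 0.000590158
Odds = (0.26/0.39) × (0.000590158/0.000331255) = 0.666667 × 1.78158 ≈ 1.1877

1.1877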